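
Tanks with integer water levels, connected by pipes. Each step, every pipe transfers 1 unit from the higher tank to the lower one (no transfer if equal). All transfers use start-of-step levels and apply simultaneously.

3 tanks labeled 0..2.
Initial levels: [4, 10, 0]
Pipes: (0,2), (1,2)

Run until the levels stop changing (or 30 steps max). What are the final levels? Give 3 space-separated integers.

Answer: 5 5 4

Derivation:
Step 1: flows [0->2,1->2] -> levels [3 9 2]
Step 2: flows [0->2,1->2] -> levels [2 8 4]
Step 3: flows [2->0,1->2] -> levels [3 7 4]
Step 4: flows [2->0,1->2] -> levels [4 6 4]
Step 5: flows [0=2,1->2] -> levels [4 5 5]
Step 6: flows [2->0,1=2] -> levels [5 5 4]
Step 7: flows [0->2,1->2] -> levels [4 4 6]
Step 8: flows [2->0,2->1] -> levels [5 5 4]
  -> period-2 cycle: step 8 state = step 6 state; never stabilizes
  -> state at step 30: (30-6) mod 2 = 0, same as step 6 -> [5 5 4]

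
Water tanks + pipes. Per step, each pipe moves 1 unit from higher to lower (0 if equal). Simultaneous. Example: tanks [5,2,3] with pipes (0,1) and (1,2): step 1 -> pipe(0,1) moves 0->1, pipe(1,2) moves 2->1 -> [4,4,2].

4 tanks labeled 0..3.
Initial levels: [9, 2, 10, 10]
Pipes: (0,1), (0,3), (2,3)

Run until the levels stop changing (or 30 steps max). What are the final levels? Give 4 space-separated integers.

Step 1: flows [0->1,3->0,2=3] -> levels [9 3 10 9]
Step 2: flows [0->1,0=3,2->3] -> levels [8 4 9 10]
Step 3: flows [0->1,3->0,3->2] -> levels [8 5 10 8]
Step 4: flows [0->1,0=3,2->3] -> levels [7 6 9 9]
Step 5: flows [0->1,3->0,2=3] -> levels [7 7 9 8]
Step 6: flows [0=1,3->0,2->3] -> levels [8 7 8 8]
Step 7: flows [0->1,0=3,2=3] -> levels [7 8 8 8]
Step 8: flows [1->0,3->0,2=3] -> levels [9 7 8 7]
Step 9: flows [0->1,0->3,2->3] -> levels [7 8 7 9]
Step 10: flows [1->0,3->0,3->2] -> levels [9 7 8 7]
  -> period-2 cycle: step 10 state = step 8 state; never stabilizes
  -> state at step 30: (30-8) mod 2 = 0, same as step 8 -> [9 7 8 7]

Answer: 9 7 8 7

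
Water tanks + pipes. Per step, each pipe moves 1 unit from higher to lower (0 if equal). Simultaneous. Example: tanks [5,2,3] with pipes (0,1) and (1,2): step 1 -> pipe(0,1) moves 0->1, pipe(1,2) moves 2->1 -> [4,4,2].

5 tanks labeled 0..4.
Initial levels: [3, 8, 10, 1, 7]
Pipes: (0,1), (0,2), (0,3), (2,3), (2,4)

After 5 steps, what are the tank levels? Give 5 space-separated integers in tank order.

Answer: 7 5 5 6 6

Derivation:
Step 1: flows [1->0,2->0,0->3,2->3,2->4] -> levels [4 7 7 3 8]
Step 2: flows [1->0,2->0,0->3,2->3,4->2] -> levels [5 6 6 5 7]
Step 3: flows [1->0,2->0,0=3,2->3,4->2] -> levels [7 5 5 6 6]
Step 4: flows [0->1,0->2,0->3,3->2,4->2] -> levels [4 6 8 6 5]
Step 5: flows [1->0,2->0,3->0,2->3,2->4] -> levels [7 5 5 6 6]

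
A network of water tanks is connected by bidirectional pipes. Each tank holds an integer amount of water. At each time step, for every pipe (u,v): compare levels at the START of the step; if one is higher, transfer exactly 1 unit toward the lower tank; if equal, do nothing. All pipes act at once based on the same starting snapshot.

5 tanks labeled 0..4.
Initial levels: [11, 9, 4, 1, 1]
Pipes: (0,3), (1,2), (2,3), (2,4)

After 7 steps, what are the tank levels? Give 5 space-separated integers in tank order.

Answer: 6 4 7 5 4

Derivation:
Step 1: flows [0->3,1->2,2->3,2->4] -> levels [10 8 3 3 2]
Step 2: flows [0->3,1->2,2=3,2->4] -> levels [9 7 3 4 3]
Step 3: flows [0->3,1->2,3->2,2=4] -> levels [8 6 5 4 3]
Step 4: flows [0->3,1->2,2->3,2->4] -> levels [7 5 4 6 4]
Step 5: flows [0->3,1->2,3->2,2=4] -> levels [6 4 6 6 4]
Step 6: flows [0=3,2->1,2=3,2->4] -> levels [6 5 4 6 5]
Step 7: flows [0=3,1->2,3->2,4->2] -> levels [6 4 7 5 4]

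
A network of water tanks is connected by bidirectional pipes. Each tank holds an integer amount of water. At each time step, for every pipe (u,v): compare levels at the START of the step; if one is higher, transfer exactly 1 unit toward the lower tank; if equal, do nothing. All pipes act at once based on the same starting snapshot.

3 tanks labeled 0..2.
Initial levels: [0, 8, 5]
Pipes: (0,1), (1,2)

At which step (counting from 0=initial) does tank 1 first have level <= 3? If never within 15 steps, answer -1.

Answer: 6

Derivation:
Step 1: flows [1->0,1->2] -> levels [1 6 6]
Step 2: flows [1->0,1=2] -> levels [2 5 6]
Step 3: flows [1->0,2->1] -> levels [3 5 5]
Step 4: flows [1->0,1=2] -> levels [4 4 5]
Step 5: flows [0=1,2->1] -> levels [4 5 4]
Step 6: flows [1->0,1->2] -> levels [5 3 5]
Tank 1 first reaches <=3 at step 6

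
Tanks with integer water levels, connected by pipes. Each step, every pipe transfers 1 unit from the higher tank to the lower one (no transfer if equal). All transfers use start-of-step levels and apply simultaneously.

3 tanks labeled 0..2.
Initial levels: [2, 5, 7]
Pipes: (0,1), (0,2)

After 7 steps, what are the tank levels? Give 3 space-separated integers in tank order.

Answer: 4 5 5

Derivation:
Step 1: flows [1->0,2->0] -> levels [4 4 6]
Step 2: flows [0=1,2->0] -> levels [5 4 5]
Step 3: flows [0->1,0=2] -> levels [4 5 5]
Step 4: flows [1->0,2->0] -> levels [6 4 4]
Step 5: flows [0->1,0->2] -> levels [4 5 5]
  -> period-2 cycle: step 5 state = step 3 state
  -> state at step 7: (7-3) mod 2 = 0, same as step 3 -> [4 5 5]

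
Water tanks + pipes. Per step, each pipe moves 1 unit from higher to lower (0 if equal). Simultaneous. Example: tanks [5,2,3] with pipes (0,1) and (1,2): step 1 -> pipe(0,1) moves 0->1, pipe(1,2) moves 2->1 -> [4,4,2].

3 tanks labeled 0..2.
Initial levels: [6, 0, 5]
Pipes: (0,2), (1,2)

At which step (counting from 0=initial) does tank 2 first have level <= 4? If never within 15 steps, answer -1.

Step 1: flows [0->2,2->1] -> levels [5 1 5]
Step 2: flows [0=2,2->1] -> levels [5 2 4]
Tank 2 first reaches <=4 at step 2

Answer: 2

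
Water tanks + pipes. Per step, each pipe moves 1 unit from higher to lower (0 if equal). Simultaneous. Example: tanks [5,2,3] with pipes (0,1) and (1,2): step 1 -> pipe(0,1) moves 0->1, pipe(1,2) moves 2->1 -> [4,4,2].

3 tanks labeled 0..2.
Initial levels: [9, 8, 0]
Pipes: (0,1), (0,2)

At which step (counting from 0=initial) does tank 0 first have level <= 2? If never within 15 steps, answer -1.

Step 1: flows [0->1,0->2] -> levels [7 9 1]
Step 2: flows [1->0,0->2] -> levels [7 8 2]
Step 3: flows [1->0,0->2] -> levels [7 7 3]
Step 4: flows [0=1,0->2] -> levels [6 7 4]
Step 5: flows [1->0,0->2] -> levels [6 6 5]
Step 6: flows [0=1,0->2] -> levels [5 6 6]
Step 7: flows [1->0,2->0] -> levels [7 5 5]
Step 8: flows [0->1,0->2] -> levels [5 6 6]
  -> period-2 cycle (repeats step 6); tank 0 never drops to <=2
Tank 0 never reaches <=2 within 15 steps

Answer: -1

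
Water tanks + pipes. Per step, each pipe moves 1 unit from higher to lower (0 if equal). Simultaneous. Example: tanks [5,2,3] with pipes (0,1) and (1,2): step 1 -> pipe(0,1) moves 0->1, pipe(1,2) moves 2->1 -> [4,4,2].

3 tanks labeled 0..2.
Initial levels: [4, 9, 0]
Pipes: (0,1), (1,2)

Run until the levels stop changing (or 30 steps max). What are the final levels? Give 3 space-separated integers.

Step 1: flows [1->0,1->2] -> levels [5 7 1]
Step 2: flows [1->0,1->2] -> levels [6 5 2]
Step 3: flows [0->1,1->2] -> levels [5 5 3]
Step 4: flows [0=1,1->2] -> levels [5 4 4]
Step 5: flows [0->1,1=2] -> levels [4 5 4]
Step 6: flows [1->0,1->2] -> levels [5 3 5]
Step 7: flows [0->1,2->1] -> levels [4 5 4]
  -> period-2 cycle: step 7 state = step 5 state; never stabilizes
  -> state at step 30: (30-5) mod 2 = 1, same as step 6 -> [5 3 5]

Answer: 5 3 5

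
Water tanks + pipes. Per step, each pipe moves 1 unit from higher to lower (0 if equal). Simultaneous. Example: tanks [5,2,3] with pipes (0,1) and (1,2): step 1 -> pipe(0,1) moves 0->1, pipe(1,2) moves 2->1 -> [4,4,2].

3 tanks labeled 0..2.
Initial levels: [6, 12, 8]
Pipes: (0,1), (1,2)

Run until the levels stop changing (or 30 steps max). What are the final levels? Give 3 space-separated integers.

Step 1: flows [1->0,1->2] -> levels [7 10 9]
Step 2: flows [1->0,1->2] -> levels [8 8 10]
Step 3: flows [0=1,2->1] -> levels [8 9 9]
Step 4: flows [1->0,1=2] -> levels [9 8 9]
Step 5: flows [0->1,2->1] -> levels [8 10 8]
Step 6: flows [1->0,1->2] -> levels [9 8 9]
  -> period-2 cycle: step 6 state = step 4 state; never stabilizes
  -> state at step 30: (30-4) mod 2 = 0, same as step 4 -> [9 8 9]

Answer: 9 8 9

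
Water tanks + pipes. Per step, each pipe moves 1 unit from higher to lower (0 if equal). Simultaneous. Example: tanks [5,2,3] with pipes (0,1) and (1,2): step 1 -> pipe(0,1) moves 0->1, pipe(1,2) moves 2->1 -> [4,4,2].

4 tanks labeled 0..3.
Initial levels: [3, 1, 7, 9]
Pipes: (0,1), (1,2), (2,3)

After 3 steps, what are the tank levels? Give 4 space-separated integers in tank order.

Step 1: flows [0->1,2->1,3->2] -> levels [2 3 7 8]
Step 2: flows [1->0,2->1,3->2] -> levels [3 3 7 7]
Step 3: flows [0=1,2->1,2=3] -> levels [3 4 6 7]

Answer: 3 4 6 7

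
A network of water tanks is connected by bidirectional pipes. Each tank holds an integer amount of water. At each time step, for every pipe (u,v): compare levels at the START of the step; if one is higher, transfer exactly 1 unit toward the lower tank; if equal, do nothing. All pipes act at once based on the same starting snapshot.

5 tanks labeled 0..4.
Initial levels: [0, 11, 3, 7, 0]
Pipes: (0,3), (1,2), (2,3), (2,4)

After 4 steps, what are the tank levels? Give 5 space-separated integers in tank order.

Step 1: flows [3->0,1->2,3->2,2->4] -> levels [1 10 4 5 1]
Step 2: flows [3->0,1->2,3->2,2->4] -> levels [2 9 5 3 2]
Step 3: flows [3->0,1->2,2->3,2->4] -> levels [3 8 4 3 3]
Step 4: flows [0=3,1->2,2->3,2->4] -> levels [3 7 3 4 4]

Answer: 3 7 3 4 4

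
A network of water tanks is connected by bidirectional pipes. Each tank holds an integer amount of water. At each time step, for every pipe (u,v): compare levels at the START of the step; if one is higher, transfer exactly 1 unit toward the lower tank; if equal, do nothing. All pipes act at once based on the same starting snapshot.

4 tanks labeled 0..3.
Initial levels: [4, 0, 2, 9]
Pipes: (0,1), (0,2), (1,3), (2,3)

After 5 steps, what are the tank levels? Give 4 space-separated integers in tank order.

Answer: 2 5 5 3

Derivation:
Step 1: flows [0->1,0->2,3->1,3->2] -> levels [2 2 4 7]
Step 2: flows [0=1,2->0,3->1,3->2] -> levels [3 3 4 5]
Step 3: flows [0=1,2->0,3->1,3->2] -> levels [4 4 4 3]
Step 4: flows [0=1,0=2,1->3,2->3] -> levels [4 3 3 5]
Step 5: flows [0->1,0->2,3->1,3->2] -> levels [2 5 5 3]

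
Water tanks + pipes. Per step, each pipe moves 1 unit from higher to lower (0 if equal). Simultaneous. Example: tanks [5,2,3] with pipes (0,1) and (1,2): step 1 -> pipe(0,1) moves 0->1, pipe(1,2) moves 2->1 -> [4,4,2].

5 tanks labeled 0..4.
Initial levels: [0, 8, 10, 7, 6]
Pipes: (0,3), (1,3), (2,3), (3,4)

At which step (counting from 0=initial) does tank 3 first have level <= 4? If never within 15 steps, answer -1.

Step 1: flows [3->0,1->3,2->3,3->4] -> levels [1 7 9 7 7]
Step 2: flows [3->0,1=3,2->3,3=4] -> levels [2 7 8 7 7]
Step 3: flows [3->0,1=3,2->3,3=4] -> levels [3 7 7 7 7]
Step 4: flows [3->0,1=3,2=3,3=4] -> levels [4 7 7 6 7]
Step 5: flows [3->0,1->3,2->3,4->3] -> levels [5 6 6 8 6]
Step 6: flows [3->0,3->1,3->2,3->4] -> levels [6 7 7 4 7]
Tank 3 first reaches <=4 at step 6

Answer: 6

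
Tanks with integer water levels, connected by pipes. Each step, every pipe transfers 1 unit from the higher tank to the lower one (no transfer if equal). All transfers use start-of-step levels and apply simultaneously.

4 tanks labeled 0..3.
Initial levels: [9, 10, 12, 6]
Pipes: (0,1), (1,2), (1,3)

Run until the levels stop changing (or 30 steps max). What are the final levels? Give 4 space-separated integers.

Step 1: flows [1->0,2->1,1->3] -> levels [10 9 11 7]
Step 2: flows [0->1,2->1,1->3] -> levels [9 10 10 8]
Step 3: flows [1->0,1=2,1->3] -> levels [10 8 10 9]
Step 4: flows [0->1,2->1,3->1] -> levels [9 11 9 8]
Step 5: flows [1->0,1->2,1->3] -> levels [10 8 10 9]
  -> period-2 cycle: step 5 state = step 3 state; never stabilizes
  -> state at step 30: (30-3) mod 2 = 1, same as step 4 -> [9 11 9 8]

Answer: 9 11 9 8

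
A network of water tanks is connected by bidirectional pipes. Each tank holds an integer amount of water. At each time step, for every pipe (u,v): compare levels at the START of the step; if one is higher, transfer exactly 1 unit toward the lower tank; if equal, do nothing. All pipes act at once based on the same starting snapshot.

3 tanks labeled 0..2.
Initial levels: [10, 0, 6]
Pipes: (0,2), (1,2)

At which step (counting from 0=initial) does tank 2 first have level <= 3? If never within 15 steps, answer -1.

Step 1: flows [0->2,2->1] -> levels [9 1 6]
Step 2: flows [0->2,2->1] -> levels [8 2 6]
Step 3: flows [0->2,2->1] -> levels [7 3 6]
Step 4: flows [0->2,2->1] -> levels [6 4 6]
Step 5: flows [0=2,2->1] -> levels [6 5 5]
Step 6: flows [0->2,1=2] -> levels [5 5 6]
Step 7: flows [2->0,2->1] -> levels [6 6 4]
Step 8: flows [0->2,1->2] -> levels [5 5 6]
  -> period-2 cycle (repeats step 6); tank 2 never drops to <=3
Tank 2 never reaches <=3 within 15 steps

Answer: -1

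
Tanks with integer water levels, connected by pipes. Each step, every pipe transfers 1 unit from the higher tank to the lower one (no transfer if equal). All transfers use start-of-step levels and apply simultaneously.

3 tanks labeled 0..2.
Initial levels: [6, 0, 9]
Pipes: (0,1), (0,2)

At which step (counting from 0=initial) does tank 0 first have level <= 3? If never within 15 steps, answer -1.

Answer: -1

Derivation:
Step 1: flows [0->1,2->0] -> levels [6 1 8]
Step 2: flows [0->1,2->0] -> levels [6 2 7]
Step 3: flows [0->1,2->0] -> levels [6 3 6]
Step 4: flows [0->1,0=2] -> levels [5 4 6]
Step 5: flows [0->1,2->0] -> levels [5 5 5]
Step 6: flows [0=1,0=2] -> levels [5 5 5]
  -> stable; tank 0 stays at 5 > 3
Tank 0 never reaches <=3 within 15 steps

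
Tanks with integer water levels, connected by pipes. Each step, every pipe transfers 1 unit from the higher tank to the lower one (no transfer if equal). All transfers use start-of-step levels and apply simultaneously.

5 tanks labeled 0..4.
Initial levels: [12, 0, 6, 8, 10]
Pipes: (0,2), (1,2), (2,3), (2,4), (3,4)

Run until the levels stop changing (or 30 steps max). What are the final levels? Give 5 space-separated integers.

Step 1: flows [0->2,2->1,3->2,4->2,4->3] -> levels [11 1 8 8 8]
Step 2: flows [0->2,2->1,2=3,2=4,3=4] -> levels [10 2 8 8 8]
Step 3: flows [0->2,2->1,2=3,2=4,3=4] -> levels [9 3 8 8 8]
Step 4: flows [0->2,2->1,2=3,2=4,3=4] -> levels [8 4 8 8 8]
Step 5: flows [0=2,2->1,2=3,2=4,3=4] -> levels [8 5 7 8 8]
Step 6: flows [0->2,2->1,3->2,4->2,3=4] -> levels [7 6 9 7 7]
Step 7: flows [2->0,2->1,2->3,2->4,3=4] -> levels [8 7 5 8 8]
Step 8: flows [0->2,1->2,3->2,4->2,3=4] -> levels [7 6 9 7 7]
  -> period-2 cycle: step 8 state = step 6 state; never stabilizes
  -> state at step 30: (30-6) mod 2 = 0, same as step 6 -> [7 6 9 7 7]

Answer: 7 6 9 7 7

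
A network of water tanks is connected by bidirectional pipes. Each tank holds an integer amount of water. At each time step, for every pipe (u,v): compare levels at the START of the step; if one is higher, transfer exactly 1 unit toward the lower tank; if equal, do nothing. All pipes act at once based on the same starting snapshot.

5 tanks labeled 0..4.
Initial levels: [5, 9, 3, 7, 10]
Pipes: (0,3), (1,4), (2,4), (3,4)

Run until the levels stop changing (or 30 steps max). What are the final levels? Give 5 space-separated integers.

Answer: 7 7 6 6 8

Derivation:
Step 1: flows [3->0,4->1,4->2,4->3] -> levels [6 10 4 7 7]
Step 2: flows [3->0,1->4,4->2,3=4] -> levels [7 9 5 6 7]
Step 3: flows [0->3,1->4,4->2,4->3] -> levels [6 8 6 8 6]
Step 4: flows [3->0,1->4,2=4,3->4] -> levels [7 7 6 6 8]
Step 5: flows [0->3,4->1,4->2,4->3] -> levels [6 8 7 8 5]
Step 6: flows [3->0,1->4,2->4,3->4] -> levels [7 7 6 6 8]
  -> period-2 cycle: step 6 state = step 4 state; never stabilizes
  -> state at step 30: (30-4) mod 2 = 0, same as step 4 -> [7 7 6 6 8]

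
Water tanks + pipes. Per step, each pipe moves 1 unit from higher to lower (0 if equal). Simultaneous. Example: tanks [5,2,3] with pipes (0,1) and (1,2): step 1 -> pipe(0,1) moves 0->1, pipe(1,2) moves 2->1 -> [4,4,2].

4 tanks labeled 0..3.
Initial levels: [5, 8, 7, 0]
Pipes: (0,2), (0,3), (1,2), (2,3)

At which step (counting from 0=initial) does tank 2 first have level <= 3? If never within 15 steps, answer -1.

Step 1: flows [2->0,0->3,1->2,2->3] -> levels [5 7 6 2]
Step 2: flows [2->0,0->3,1->2,2->3] -> levels [5 6 5 4]
Step 3: flows [0=2,0->3,1->2,2->3] -> levels [4 5 5 6]
Step 4: flows [2->0,3->0,1=2,3->2] -> levels [6 5 5 4]
Step 5: flows [0->2,0->3,1=2,2->3] -> levels [4 5 5 6]
  -> period-2 cycle (repeats step 3); tank 2 never drops to <=3
Tank 2 never reaches <=3 within 15 steps

Answer: -1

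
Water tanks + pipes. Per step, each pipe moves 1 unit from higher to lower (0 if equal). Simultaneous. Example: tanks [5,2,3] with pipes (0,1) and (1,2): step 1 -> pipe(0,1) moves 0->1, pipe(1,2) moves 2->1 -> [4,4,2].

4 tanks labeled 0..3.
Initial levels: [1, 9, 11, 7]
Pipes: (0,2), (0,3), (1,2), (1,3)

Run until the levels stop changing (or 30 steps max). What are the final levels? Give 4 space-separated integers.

Answer: 7 7 7 7

Derivation:
Step 1: flows [2->0,3->0,2->1,1->3] -> levels [3 9 9 7]
Step 2: flows [2->0,3->0,1=2,1->3] -> levels [5 8 8 7]
Step 3: flows [2->0,3->0,1=2,1->3] -> levels [7 7 7 7]
Step 4: flows [0=2,0=3,1=2,1=3] -> levels [7 7 7 7]
  -> stable (no change)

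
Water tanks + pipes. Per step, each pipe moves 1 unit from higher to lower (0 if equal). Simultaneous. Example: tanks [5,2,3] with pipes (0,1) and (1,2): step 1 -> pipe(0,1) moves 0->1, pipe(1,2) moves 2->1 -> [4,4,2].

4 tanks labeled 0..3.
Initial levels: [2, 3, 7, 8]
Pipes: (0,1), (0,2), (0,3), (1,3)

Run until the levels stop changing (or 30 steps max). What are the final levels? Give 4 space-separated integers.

Step 1: flows [1->0,2->0,3->0,3->1] -> levels [5 3 6 6]
Step 2: flows [0->1,2->0,3->0,3->1] -> levels [6 5 5 4]
Step 3: flows [0->1,0->2,0->3,1->3] -> levels [3 5 6 6]
Step 4: flows [1->0,2->0,3->0,3->1] -> levels [6 5 5 4]
  -> period-2 cycle: step 4 state = step 2 state; never stabilizes
  -> state at step 30: (30-2) mod 2 = 0, same as step 2 -> [6 5 5 4]

Answer: 6 5 5 4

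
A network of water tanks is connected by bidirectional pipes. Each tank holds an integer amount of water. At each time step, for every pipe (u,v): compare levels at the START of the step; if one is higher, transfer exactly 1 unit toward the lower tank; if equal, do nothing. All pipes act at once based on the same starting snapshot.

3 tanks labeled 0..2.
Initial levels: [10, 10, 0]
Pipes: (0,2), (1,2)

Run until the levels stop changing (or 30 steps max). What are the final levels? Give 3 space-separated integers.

Answer: 6 6 8

Derivation:
Step 1: flows [0->2,1->2] -> levels [9 9 2]
Step 2: flows [0->2,1->2] -> levels [8 8 4]
Step 3: flows [0->2,1->2] -> levels [7 7 6]
Step 4: flows [0->2,1->2] -> levels [6 6 8]
Step 5: flows [2->0,2->1] -> levels [7 7 6]
  -> period-2 cycle: step 5 state = step 3 state; never stabilizes
  -> state at step 30: (30-3) mod 2 = 1, same as step 4 -> [6 6 8]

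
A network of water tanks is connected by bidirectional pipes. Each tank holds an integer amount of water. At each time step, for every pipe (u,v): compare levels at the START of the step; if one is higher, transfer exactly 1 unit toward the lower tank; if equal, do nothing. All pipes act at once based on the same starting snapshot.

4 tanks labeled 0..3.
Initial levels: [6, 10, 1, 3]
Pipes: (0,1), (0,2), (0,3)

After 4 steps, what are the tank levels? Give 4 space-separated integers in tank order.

Step 1: flows [1->0,0->2,0->3] -> levels [5 9 2 4]
Step 2: flows [1->0,0->2,0->3] -> levels [4 8 3 5]
Step 3: flows [1->0,0->2,3->0] -> levels [5 7 4 4]
Step 4: flows [1->0,0->2,0->3] -> levels [4 6 5 5]

Answer: 4 6 5 5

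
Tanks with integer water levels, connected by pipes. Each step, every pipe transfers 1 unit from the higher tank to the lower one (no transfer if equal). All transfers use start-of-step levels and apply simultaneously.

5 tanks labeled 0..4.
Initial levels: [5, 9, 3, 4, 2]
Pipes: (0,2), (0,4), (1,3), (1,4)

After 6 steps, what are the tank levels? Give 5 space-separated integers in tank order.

Step 1: flows [0->2,0->4,1->3,1->4] -> levels [3 7 4 5 4]
Step 2: flows [2->0,4->0,1->3,1->4] -> levels [5 5 3 6 4]
Step 3: flows [0->2,0->4,3->1,1->4] -> levels [3 5 4 5 6]
Step 4: flows [2->0,4->0,1=3,4->1] -> levels [5 6 3 5 4]
Step 5: flows [0->2,0->4,1->3,1->4] -> levels [3 4 4 6 6]
Step 6: flows [2->0,4->0,3->1,4->1] -> levels [5 6 3 5 4]

Answer: 5 6 3 5 4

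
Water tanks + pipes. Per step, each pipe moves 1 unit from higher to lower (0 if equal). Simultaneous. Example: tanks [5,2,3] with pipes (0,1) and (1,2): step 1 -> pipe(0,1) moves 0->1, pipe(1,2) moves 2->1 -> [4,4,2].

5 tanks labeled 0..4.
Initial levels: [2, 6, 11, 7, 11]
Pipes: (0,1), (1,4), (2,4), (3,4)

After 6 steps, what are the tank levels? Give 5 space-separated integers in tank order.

Step 1: flows [1->0,4->1,2=4,4->3] -> levels [3 6 11 8 9]
Step 2: flows [1->0,4->1,2->4,4->3] -> levels [4 6 10 9 8]
Step 3: flows [1->0,4->1,2->4,3->4] -> levels [5 6 9 8 9]
Step 4: flows [1->0,4->1,2=4,4->3] -> levels [6 6 9 9 7]
Step 5: flows [0=1,4->1,2->4,3->4] -> levels [6 7 8 8 8]
Step 6: flows [1->0,4->1,2=4,3=4] -> levels [7 7 8 8 7]

Answer: 7 7 8 8 7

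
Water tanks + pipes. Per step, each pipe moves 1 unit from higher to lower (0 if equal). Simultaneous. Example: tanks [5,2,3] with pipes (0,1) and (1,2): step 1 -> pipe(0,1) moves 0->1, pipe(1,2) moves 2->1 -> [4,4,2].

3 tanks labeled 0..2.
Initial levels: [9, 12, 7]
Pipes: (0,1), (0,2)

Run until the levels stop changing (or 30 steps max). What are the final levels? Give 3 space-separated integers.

Answer: 8 10 10

Derivation:
Step 1: flows [1->0,0->2] -> levels [9 11 8]
Step 2: flows [1->0,0->2] -> levels [9 10 9]
Step 3: flows [1->0,0=2] -> levels [10 9 9]
Step 4: flows [0->1,0->2] -> levels [8 10 10]
Step 5: flows [1->0,2->0] -> levels [10 9 9]
  -> period-2 cycle: step 5 state = step 3 state; never stabilizes
  -> state at step 30: (30-3) mod 2 = 1, same as step 4 -> [8 10 10]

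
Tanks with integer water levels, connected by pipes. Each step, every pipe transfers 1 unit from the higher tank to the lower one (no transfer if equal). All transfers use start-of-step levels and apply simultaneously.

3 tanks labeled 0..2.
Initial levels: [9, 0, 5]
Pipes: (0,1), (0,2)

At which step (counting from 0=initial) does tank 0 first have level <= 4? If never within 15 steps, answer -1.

Answer: 5

Derivation:
Step 1: flows [0->1,0->2] -> levels [7 1 6]
Step 2: flows [0->1,0->2] -> levels [5 2 7]
Step 3: flows [0->1,2->0] -> levels [5 3 6]
Step 4: flows [0->1,2->0] -> levels [5 4 5]
Step 5: flows [0->1,0=2] -> levels [4 5 5]
Tank 0 first reaches <=4 at step 5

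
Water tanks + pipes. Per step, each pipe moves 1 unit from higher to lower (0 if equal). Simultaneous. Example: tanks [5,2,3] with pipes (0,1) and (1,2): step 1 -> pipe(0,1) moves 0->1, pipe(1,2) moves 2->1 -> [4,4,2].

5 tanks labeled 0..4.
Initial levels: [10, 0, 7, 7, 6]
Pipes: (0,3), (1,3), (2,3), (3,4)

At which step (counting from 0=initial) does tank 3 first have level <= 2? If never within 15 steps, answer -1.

Step 1: flows [0->3,3->1,2=3,3->4] -> levels [9 1 7 6 7]
Step 2: flows [0->3,3->1,2->3,4->3] -> levels [8 2 6 8 6]
Step 3: flows [0=3,3->1,3->2,3->4] -> levels [8 3 7 5 7]
Step 4: flows [0->3,3->1,2->3,4->3] -> levels [7 4 6 7 6]
Step 5: flows [0=3,3->1,3->2,3->4] -> levels [7 5 7 4 7]
Step 6: flows [0->3,1->3,2->3,4->3] -> levels [6 4 6 8 6]
Step 7: flows [3->0,3->1,3->2,3->4] -> levels [7 5 7 4 7]
  -> period-2 cycle (repeats step 5); tank 3 never drops to <=2
Tank 3 never reaches <=2 within 15 steps

Answer: -1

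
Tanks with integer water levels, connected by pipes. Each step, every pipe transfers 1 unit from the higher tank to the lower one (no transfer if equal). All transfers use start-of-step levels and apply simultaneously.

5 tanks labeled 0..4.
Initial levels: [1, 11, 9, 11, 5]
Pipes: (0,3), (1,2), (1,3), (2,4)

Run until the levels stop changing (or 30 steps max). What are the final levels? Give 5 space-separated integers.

Step 1: flows [3->0,1->2,1=3,2->4] -> levels [2 10 9 10 6]
Step 2: flows [3->0,1->2,1=3,2->4] -> levels [3 9 9 9 7]
Step 3: flows [3->0,1=2,1=3,2->4] -> levels [4 9 8 8 8]
Step 4: flows [3->0,1->2,1->3,2=4] -> levels [5 7 9 8 8]
Step 5: flows [3->0,2->1,3->1,2->4] -> levels [6 9 7 6 9]
Step 6: flows [0=3,1->2,1->3,4->2] -> levels [6 7 9 7 8]
Step 7: flows [3->0,2->1,1=3,2->4] -> levels [7 8 7 6 9]
Step 8: flows [0->3,1->2,1->3,4->2] -> levels [6 6 9 8 8]
Step 9: flows [3->0,2->1,3->1,2->4] -> levels [7 8 7 6 9]
  -> period-2 cycle: step 9 state = step 7 state; never stabilizes
  -> state at step 30: (30-7) mod 2 = 1, same as step 8 -> [6 6 9 8 8]

Answer: 6 6 9 8 8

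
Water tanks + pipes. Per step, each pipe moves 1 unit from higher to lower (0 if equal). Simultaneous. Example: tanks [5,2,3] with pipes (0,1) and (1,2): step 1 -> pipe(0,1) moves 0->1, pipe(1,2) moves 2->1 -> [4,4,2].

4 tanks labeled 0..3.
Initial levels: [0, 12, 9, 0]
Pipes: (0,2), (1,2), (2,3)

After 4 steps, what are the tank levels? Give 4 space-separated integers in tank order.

Step 1: flows [2->0,1->2,2->3] -> levels [1 11 8 1]
Step 2: flows [2->0,1->2,2->3] -> levels [2 10 7 2]
Step 3: flows [2->0,1->2,2->3] -> levels [3 9 6 3]
Step 4: flows [2->0,1->2,2->3] -> levels [4 8 5 4]

Answer: 4 8 5 4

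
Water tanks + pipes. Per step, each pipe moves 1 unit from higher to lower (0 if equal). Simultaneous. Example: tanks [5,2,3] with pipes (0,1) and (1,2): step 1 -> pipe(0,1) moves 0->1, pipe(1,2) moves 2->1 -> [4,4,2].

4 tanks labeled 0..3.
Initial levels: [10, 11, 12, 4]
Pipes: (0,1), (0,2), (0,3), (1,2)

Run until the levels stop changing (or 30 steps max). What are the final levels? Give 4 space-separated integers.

Step 1: flows [1->0,2->0,0->3,2->1] -> levels [11 11 10 5]
Step 2: flows [0=1,0->2,0->3,1->2] -> levels [9 10 12 6]
Step 3: flows [1->0,2->0,0->3,2->1] -> levels [10 10 10 7]
Step 4: flows [0=1,0=2,0->3,1=2] -> levels [9 10 10 8]
Step 5: flows [1->0,2->0,0->3,1=2] -> levels [10 9 9 9]
Step 6: flows [0->1,0->2,0->3,1=2] -> levels [7 10 10 10]
Step 7: flows [1->0,2->0,3->0,1=2] -> levels [10 9 9 9]
  -> period-2 cycle: step 7 state = step 5 state; never stabilizes
  -> state at step 30: (30-5) mod 2 = 1, same as step 6 -> [7 10 10 10]

Answer: 7 10 10 10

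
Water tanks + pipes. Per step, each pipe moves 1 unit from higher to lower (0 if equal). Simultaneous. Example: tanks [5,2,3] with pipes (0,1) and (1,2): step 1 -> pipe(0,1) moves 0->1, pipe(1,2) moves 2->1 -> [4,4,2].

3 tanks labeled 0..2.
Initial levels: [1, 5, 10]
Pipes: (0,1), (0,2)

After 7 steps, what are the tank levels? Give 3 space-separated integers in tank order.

Answer: 6 5 5

Derivation:
Step 1: flows [1->0,2->0] -> levels [3 4 9]
Step 2: flows [1->0,2->0] -> levels [5 3 8]
Step 3: flows [0->1,2->0] -> levels [5 4 7]
Step 4: flows [0->1,2->0] -> levels [5 5 6]
Step 5: flows [0=1,2->0] -> levels [6 5 5]
Step 6: flows [0->1,0->2] -> levels [4 6 6]
Step 7: flows [1->0,2->0] -> levels [6 5 5]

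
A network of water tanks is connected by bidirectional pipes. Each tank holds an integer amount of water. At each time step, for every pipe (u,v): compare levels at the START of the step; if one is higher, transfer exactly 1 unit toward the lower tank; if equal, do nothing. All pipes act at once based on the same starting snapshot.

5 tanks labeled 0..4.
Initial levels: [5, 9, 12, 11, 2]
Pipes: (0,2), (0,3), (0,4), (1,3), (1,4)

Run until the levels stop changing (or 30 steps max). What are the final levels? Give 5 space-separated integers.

Step 1: flows [2->0,3->0,0->4,3->1,1->4] -> levels [6 9 11 9 4]
Step 2: flows [2->0,3->0,0->4,1=3,1->4] -> levels [7 8 10 8 6]
Step 3: flows [2->0,3->0,0->4,1=3,1->4] -> levels [8 7 9 7 8]
Step 4: flows [2->0,0->3,0=4,1=3,4->1] -> levels [8 8 8 8 7]
Step 5: flows [0=2,0=3,0->4,1=3,1->4] -> levels [7 7 8 8 9]
Step 6: flows [2->0,3->0,4->0,3->1,4->1] -> levels [10 9 7 6 7]
Step 7: flows [0->2,0->3,0->4,1->3,1->4] -> levels [7 7 8 8 9]
  -> period-2 cycle: step 7 state = step 5 state; never stabilizes
  -> state at step 30: (30-5) mod 2 = 1, same as step 6 -> [10 9 7 6 7]

Answer: 10 9 7 6 7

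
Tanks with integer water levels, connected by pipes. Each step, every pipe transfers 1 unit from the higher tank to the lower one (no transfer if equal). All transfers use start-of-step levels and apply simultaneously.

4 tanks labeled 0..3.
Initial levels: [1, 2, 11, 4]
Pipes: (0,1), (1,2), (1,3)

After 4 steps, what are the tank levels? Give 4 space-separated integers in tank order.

Answer: 4 3 7 4

Derivation:
Step 1: flows [1->0,2->1,3->1] -> levels [2 3 10 3]
Step 2: flows [1->0,2->1,1=3] -> levels [3 3 9 3]
Step 3: flows [0=1,2->1,1=3] -> levels [3 4 8 3]
Step 4: flows [1->0,2->1,1->3] -> levels [4 3 7 4]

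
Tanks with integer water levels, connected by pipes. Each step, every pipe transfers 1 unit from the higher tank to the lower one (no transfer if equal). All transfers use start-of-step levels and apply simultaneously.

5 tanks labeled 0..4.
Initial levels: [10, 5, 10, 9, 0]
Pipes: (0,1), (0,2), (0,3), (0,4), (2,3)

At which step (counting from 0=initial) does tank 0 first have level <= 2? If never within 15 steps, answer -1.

Step 1: flows [0->1,0=2,0->3,0->4,2->3] -> levels [7 6 9 11 1]
Step 2: flows [0->1,2->0,3->0,0->4,3->2] -> levels [7 7 9 9 2]
Step 3: flows [0=1,2->0,3->0,0->4,2=3] -> levels [8 7 8 8 3]
Step 4: flows [0->1,0=2,0=3,0->4,2=3] -> levels [6 8 8 8 4]
Step 5: flows [1->0,2->0,3->0,0->4,2=3] -> levels [8 7 7 7 5]
Step 6: flows [0->1,0->2,0->3,0->4,2=3] -> levels [4 8 8 8 6]
Step 7: flows [1->0,2->0,3->0,4->0,2=3] -> levels [8 7 7 7 5]
  -> period-2 cycle (repeats step 5); tank 0 never drops to <=2
Tank 0 never reaches <=2 within 15 steps

Answer: -1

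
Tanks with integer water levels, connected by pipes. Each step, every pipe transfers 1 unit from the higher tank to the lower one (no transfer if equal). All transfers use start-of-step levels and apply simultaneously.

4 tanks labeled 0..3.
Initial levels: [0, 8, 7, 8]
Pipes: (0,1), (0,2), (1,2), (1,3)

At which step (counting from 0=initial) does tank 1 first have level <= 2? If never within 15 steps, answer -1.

Answer: -1

Derivation:
Step 1: flows [1->0,2->0,1->2,1=3] -> levels [2 6 7 8]
Step 2: flows [1->0,2->0,2->1,3->1] -> levels [4 7 5 7]
Step 3: flows [1->0,2->0,1->2,1=3] -> levels [6 5 5 7]
Step 4: flows [0->1,0->2,1=2,3->1] -> levels [4 7 6 6]
Step 5: flows [1->0,2->0,1->2,1->3] -> levels [6 4 6 7]
Step 6: flows [0->1,0=2,2->1,3->1] -> levels [5 7 5 6]
Step 7: flows [1->0,0=2,1->2,1->3] -> levels [6 4 6 7]
  -> period-2 cycle (repeats step 5); tank 1 never drops to <=2
Tank 1 never reaches <=2 within 15 steps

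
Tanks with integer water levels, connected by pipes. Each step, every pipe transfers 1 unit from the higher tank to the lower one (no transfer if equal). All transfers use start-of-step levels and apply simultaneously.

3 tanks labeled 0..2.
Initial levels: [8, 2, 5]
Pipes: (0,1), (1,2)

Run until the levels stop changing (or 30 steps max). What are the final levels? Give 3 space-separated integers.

Answer: 5 5 5

Derivation:
Step 1: flows [0->1,2->1] -> levels [7 4 4]
Step 2: flows [0->1,1=2] -> levels [6 5 4]
Step 3: flows [0->1,1->2] -> levels [5 5 5]
Step 4: flows [0=1,1=2] -> levels [5 5 5]
  -> stable (no change)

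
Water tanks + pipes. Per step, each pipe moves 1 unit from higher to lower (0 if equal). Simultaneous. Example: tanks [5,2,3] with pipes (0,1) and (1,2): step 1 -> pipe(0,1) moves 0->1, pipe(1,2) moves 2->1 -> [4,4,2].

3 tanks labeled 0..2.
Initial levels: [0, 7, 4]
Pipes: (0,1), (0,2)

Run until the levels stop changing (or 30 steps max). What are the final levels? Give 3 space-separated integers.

Step 1: flows [1->0,2->0] -> levels [2 6 3]
Step 2: flows [1->0,2->0] -> levels [4 5 2]
Step 3: flows [1->0,0->2] -> levels [4 4 3]
Step 4: flows [0=1,0->2] -> levels [3 4 4]
Step 5: flows [1->0,2->0] -> levels [5 3 3]
Step 6: flows [0->1,0->2] -> levels [3 4 4]
  -> period-2 cycle: step 6 state = step 4 state; never stabilizes
  -> state at step 30: (30-4) mod 2 = 0, same as step 4 -> [3 4 4]

Answer: 3 4 4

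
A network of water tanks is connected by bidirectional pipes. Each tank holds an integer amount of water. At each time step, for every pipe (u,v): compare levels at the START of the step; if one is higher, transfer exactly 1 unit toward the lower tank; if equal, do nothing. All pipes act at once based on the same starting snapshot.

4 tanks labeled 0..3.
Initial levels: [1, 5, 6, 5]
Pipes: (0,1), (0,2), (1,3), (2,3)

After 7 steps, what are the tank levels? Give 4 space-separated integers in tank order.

Step 1: flows [1->0,2->0,1=3,2->3] -> levels [3 4 4 6]
Step 2: flows [1->0,2->0,3->1,3->2] -> levels [5 4 4 4]
Step 3: flows [0->1,0->2,1=3,2=3] -> levels [3 5 5 4]
Step 4: flows [1->0,2->0,1->3,2->3] -> levels [5 3 3 6]
Step 5: flows [0->1,0->2,3->1,3->2] -> levels [3 5 5 4]
  -> period-2 cycle: step 5 state = step 3 state
  -> state at step 7: (7-3) mod 2 = 0, same as step 3 -> [3 5 5 4]

Answer: 3 5 5 4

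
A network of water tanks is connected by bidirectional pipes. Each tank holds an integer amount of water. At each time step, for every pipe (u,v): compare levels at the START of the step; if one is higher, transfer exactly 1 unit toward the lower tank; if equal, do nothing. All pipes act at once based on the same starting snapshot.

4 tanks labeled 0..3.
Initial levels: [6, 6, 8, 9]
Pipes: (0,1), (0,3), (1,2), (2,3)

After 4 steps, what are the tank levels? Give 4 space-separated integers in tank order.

Answer: 7 8 6 8

Derivation:
Step 1: flows [0=1,3->0,2->1,3->2] -> levels [7 7 8 7]
Step 2: flows [0=1,0=3,2->1,2->3] -> levels [7 8 6 8]
Step 3: flows [1->0,3->0,1->2,3->2] -> levels [9 6 8 6]
Step 4: flows [0->1,0->3,2->1,2->3] -> levels [7 8 6 8]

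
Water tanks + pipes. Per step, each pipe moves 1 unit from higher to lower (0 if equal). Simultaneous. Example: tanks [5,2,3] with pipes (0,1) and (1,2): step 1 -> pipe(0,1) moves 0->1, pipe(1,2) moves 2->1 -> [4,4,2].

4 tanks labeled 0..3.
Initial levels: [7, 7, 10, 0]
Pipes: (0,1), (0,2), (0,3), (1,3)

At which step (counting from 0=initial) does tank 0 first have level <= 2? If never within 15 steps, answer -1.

Step 1: flows [0=1,2->0,0->3,1->3] -> levels [7 6 9 2]
Step 2: flows [0->1,2->0,0->3,1->3] -> levels [6 6 8 4]
Step 3: flows [0=1,2->0,0->3,1->3] -> levels [6 5 7 6]
Step 4: flows [0->1,2->0,0=3,3->1] -> levels [6 7 6 5]
Step 5: flows [1->0,0=2,0->3,1->3] -> levels [6 5 6 7]
Step 6: flows [0->1,0=2,3->0,3->1] -> levels [6 7 6 5]
  -> period-2 cycle (repeats step 4); tank 0 never drops to <=2
Tank 0 never reaches <=2 within 15 steps

Answer: -1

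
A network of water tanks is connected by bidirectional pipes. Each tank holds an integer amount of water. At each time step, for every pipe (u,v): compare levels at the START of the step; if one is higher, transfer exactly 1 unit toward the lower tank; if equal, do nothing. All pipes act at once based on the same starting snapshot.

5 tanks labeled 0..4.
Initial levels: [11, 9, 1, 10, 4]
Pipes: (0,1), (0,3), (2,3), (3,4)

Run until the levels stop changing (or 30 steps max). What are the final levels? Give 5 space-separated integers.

Answer: 7 8 6 8 6

Derivation:
Step 1: flows [0->1,0->3,3->2,3->4] -> levels [9 10 2 9 5]
Step 2: flows [1->0,0=3,3->2,3->4] -> levels [10 9 3 7 6]
Step 3: flows [0->1,0->3,3->2,3->4] -> levels [8 10 4 6 7]
Step 4: flows [1->0,0->3,3->2,4->3] -> levels [8 9 5 7 6]
Step 5: flows [1->0,0->3,3->2,3->4] -> levels [8 8 6 6 7]
Step 6: flows [0=1,0->3,2=3,4->3] -> levels [7 8 6 8 6]
Step 7: flows [1->0,3->0,3->2,3->4] -> levels [9 7 7 5 7]
Step 8: flows [0->1,0->3,2->3,4->3] -> levels [7 8 6 8 6]
  -> period-2 cycle: step 8 state = step 6 state; never stabilizes
  -> state at step 30: (30-6) mod 2 = 0, same as step 6 -> [7 8 6 8 6]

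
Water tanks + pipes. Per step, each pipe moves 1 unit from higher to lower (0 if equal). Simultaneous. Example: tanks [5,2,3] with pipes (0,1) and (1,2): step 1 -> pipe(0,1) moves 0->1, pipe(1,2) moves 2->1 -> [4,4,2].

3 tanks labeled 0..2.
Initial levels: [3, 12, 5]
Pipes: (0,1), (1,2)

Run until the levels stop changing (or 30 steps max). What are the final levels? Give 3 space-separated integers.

Answer: 6 8 6

Derivation:
Step 1: flows [1->0,1->2] -> levels [4 10 6]
Step 2: flows [1->0,1->2] -> levels [5 8 7]
Step 3: flows [1->0,1->2] -> levels [6 6 8]
Step 4: flows [0=1,2->1] -> levels [6 7 7]
Step 5: flows [1->0,1=2] -> levels [7 6 7]
Step 6: flows [0->1,2->1] -> levels [6 8 6]
Step 7: flows [1->0,1->2] -> levels [7 6 7]
  -> period-2 cycle: step 7 state = step 5 state; never stabilizes
  -> state at step 30: (30-5) mod 2 = 1, same as step 6 -> [6 8 6]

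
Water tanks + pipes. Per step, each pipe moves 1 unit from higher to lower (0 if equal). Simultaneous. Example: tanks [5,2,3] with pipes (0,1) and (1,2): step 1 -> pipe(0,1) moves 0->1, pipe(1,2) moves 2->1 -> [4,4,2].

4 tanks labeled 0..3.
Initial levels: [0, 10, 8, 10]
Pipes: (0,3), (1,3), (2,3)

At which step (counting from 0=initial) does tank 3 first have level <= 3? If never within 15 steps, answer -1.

Step 1: flows [3->0,1=3,3->2] -> levels [1 10 9 8]
Step 2: flows [3->0,1->3,2->3] -> levels [2 9 8 9]
Step 3: flows [3->0,1=3,3->2] -> levels [3 9 9 7]
Step 4: flows [3->0,1->3,2->3] -> levels [4 8 8 8]
Step 5: flows [3->0,1=3,2=3] -> levels [5 8 8 7]
Step 6: flows [3->0,1->3,2->3] -> levels [6 7 7 8]
Step 7: flows [3->0,3->1,3->2] -> levels [7 8 8 5]
Step 8: flows [0->3,1->3,2->3] -> levels [6 7 7 8]
  -> period-2 cycle (repeats step 6); tank 3 never drops to <=3
Tank 3 never reaches <=3 within 15 steps

Answer: -1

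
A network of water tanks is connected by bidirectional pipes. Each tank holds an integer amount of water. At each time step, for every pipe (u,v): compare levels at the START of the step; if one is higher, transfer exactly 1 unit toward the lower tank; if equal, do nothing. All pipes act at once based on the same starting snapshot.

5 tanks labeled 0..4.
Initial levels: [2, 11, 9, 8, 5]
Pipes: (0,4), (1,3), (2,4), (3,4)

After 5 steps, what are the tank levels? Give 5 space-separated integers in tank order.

Step 1: flows [4->0,1->3,2->4,3->4] -> levels [3 10 8 8 6]
Step 2: flows [4->0,1->3,2->4,3->4] -> levels [4 9 7 8 7]
Step 3: flows [4->0,1->3,2=4,3->4] -> levels [5 8 7 8 7]
Step 4: flows [4->0,1=3,2=4,3->4] -> levels [6 8 7 7 7]
Step 5: flows [4->0,1->3,2=4,3=4] -> levels [7 7 7 8 6]

Answer: 7 7 7 8 6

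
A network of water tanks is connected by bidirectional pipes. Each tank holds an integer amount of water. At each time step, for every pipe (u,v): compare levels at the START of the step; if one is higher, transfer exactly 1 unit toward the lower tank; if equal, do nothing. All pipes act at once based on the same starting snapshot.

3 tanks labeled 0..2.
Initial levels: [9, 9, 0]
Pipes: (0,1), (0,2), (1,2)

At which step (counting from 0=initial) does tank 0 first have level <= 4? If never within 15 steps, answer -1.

Step 1: flows [0=1,0->2,1->2] -> levels [8 8 2]
Step 2: flows [0=1,0->2,1->2] -> levels [7 7 4]
Step 3: flows [0=1,0->2,1->2] -> levels [6 6 6]
Step 4: flows [0=1,0=2,1=2] -> levels [6 6 6]
  -> stable; tank 0 stays at 6 > 4
Tank 0 never reaches <=4 within 15 steps

Answer: -1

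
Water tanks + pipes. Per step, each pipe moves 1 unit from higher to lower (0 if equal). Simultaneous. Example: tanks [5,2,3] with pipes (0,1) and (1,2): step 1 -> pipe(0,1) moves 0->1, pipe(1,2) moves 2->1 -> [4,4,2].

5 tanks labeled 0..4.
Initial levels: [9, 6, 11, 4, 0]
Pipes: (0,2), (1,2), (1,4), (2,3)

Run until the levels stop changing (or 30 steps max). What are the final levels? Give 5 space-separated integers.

Step 1: flows [2->0,2->1,1->4,2->3] -> levels [10 6 8 5 1]
Step 2: flows [0->2,2->1,1->4,2->3] -> levels [9 6 7 6 2]
Step 3: flows [0->2,2->1,1->4,2->3] -> levels [8 6 6 7 3]
Step 4: flows [0->2,1=2,1->4,3->2] -> levels [7 5 8 6 4]
Step 5: flows [2->0,2->1,1->4,2->3] -> levels [8 5 5 7 5]
Step 6: flows [0->2,1=2,1=4,3->2] -> levels [7 5 7 6 5]
Step 7: flows [0=2,2->1,1=4,2->3] -> levels [7 6 5 7 5]
Step 8: flows [0->2,1->2,1->4,3->2] -> levels [6 4 8 6 6]
Step 9: flows [2->0,2->1,4->1,2->3] -> levels [7 6 5 7 5]
  -> period-2 cycle: step 9 state = step 7 state; never stabilizes
  -> state at step 30: (30-7) mod 2 = 1, same as step 8 -> [6 4 8 6 6]

Answer: 6 4 8 6 6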